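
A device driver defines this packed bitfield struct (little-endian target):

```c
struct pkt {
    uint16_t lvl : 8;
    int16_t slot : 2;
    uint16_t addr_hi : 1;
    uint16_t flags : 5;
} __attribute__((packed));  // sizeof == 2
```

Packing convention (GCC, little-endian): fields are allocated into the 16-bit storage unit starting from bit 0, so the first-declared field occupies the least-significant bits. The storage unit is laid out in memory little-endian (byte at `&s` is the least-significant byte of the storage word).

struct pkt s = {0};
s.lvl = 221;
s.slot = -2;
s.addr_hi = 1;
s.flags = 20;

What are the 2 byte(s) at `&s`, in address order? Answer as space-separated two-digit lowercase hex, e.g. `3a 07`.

[0+:8] lvl=221 & 0xff = 0xdd; word=0x00dd
[8+:2] slot=-2 & 0x3 = 0x2; word=0x02dd
[10+:1] addr_hi=1 & 0x1 = 0x1; word=0x06dd
[11+:5] flags=20 & 0x1f = 0x14; word=0xa6dd
word = 0xa6dd → little-endian bytes:
  [0]=0xdd  [1]=0xa6

dd a6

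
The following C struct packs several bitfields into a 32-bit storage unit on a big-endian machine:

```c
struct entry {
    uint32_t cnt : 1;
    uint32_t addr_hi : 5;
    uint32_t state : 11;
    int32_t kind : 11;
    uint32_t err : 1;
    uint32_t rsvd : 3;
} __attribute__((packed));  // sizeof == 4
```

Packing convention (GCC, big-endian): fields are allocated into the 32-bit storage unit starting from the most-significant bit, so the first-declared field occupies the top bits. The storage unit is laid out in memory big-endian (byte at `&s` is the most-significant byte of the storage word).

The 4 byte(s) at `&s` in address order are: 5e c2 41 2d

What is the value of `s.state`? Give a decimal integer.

[0]=0x5e [1]=0xc2 [2]=0x41 [3]=0x2d (big-endian) → word 0x5ec2412d
cnt [31+:1] = (word>>31) & 0x1 = 0
addr_hi [26+:5] = (word>>26) & 0x1f = 23
state [15+:11] = (word>>15) & 0x7ff = 1412  ←
kind [4+:11] = (word>>4) & 0x7ff = 1042
err [3+:1] = (word>>3) & 0x1 = 1
rsvd [0+:3] = (word>>0) & 0x7 = 5

1412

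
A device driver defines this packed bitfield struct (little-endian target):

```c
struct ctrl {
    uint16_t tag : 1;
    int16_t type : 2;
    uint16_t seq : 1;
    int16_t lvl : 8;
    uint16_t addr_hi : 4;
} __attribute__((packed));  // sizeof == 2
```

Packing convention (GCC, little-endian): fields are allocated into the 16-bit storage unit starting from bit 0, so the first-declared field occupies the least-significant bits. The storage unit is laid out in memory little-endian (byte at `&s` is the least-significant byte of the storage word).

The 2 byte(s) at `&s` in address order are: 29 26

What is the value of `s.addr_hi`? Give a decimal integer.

[0]=0x29 [1]=0x26 (little-endian) → word 0x2629
tag:1 @ bit 0 → (0x2629>>0)&0x1 = 0x1
type:2 @ bit 1 → (0x2629>>1)&0x3 = 0x0
seq:1 @ bit 3 → (0x2629>>3)&0x1 = 0x1
lvl:8 @ bit 4 → (0x2629>>4)&0xff = 0x62
addr_hi:4 @ bit 12 → (0x2629>>12)&0xf = 0x2  ←

2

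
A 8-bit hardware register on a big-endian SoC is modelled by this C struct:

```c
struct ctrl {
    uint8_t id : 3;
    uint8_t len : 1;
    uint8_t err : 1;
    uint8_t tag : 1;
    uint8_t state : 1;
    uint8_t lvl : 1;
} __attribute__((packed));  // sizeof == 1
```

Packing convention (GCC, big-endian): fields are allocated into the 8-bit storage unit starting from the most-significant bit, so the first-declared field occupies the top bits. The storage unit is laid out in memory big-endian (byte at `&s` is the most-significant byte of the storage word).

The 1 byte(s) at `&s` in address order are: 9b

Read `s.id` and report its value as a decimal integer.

4

[0]=0x9b (big-endian) → word 0x9b
id:3 @ bit 5 → (0x9b>>5)&0x7 = 0x4  ←
len:1 @ bit 4 → (0x9b>>4)&0x1 = 0x1
err:1 @ bit 3 → (0x9b>>3)&0x1 = 0x1
tag:1 @ bit 2 → (0x9b>>2)&0x1 = 0x0
state:1 @ bit 1 → (0x9b>>1)&0x1 = 0x1
lvl:1 @ bit 0 → (0x9b>>0)&0x1 = 0x1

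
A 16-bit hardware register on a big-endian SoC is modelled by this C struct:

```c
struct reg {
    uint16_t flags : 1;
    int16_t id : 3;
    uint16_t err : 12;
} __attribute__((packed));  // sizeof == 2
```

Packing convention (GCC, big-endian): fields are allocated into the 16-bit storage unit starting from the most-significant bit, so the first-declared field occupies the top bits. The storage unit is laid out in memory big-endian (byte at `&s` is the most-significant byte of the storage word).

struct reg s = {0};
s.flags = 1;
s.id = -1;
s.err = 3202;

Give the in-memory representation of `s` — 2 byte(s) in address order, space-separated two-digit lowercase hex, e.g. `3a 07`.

fc 82

flags (1b) val=1 bits=0x1 at bit 15: 0x8000
id (3b) val=-1 bits=0x7 at bit 12: 0xf000
err (12b) val=3202 bits=0xc82 at bit 0: 0xfc82
word = 0xfc82 → big-endian bytes:
  [0]=0xfc  [1]=0x82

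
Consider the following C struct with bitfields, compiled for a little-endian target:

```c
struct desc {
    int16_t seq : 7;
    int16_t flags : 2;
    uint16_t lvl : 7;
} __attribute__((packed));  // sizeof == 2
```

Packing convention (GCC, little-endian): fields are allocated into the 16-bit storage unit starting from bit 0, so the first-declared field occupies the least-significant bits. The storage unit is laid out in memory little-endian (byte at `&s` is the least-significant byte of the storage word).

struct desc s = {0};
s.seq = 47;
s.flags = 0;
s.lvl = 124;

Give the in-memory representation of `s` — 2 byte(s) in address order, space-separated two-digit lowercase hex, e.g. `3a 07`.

2f f8

[0+:7] seq=47 & 0x7f = 0x2f; word=0x002f
[7+:2] flags=0 & 0x3 = 0x0; word=0x002f
[9+:7] lvl=124 & 0x7f = 0x7c; word=0xf82f
word = 0xf82f → little-endian bytes:
  [0]=0x2f  [1]=0xf8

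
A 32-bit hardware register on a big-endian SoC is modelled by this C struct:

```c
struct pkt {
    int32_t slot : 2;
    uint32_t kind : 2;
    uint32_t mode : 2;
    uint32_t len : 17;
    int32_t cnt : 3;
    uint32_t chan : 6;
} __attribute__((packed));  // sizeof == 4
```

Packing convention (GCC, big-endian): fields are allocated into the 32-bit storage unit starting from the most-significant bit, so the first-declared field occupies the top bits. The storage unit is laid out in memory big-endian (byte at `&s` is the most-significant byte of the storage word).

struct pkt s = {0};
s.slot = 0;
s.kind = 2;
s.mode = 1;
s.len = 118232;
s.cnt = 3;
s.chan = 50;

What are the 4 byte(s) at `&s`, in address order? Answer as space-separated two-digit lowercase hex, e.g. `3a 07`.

slot:2 = 0 → 0x0 << 30 → word 0x00000000
kind:2 = 2 → 0x2 << 28 → word 0x20000000
mode:2 = 1 → 0x1 << 26 → word 0x24000000
len:17 = 118232 → 0x1cdd8 << 9 → word 0x279bb000
cnt:3 = 3 → 0x3 << 6 → word 0x279bb0c0
chan:6 = 50 → 0x32 << 0 → word 0x279bb0f2
word = 0x279bb0f2 → big-endian bytes:
  [0]=0x27  [1]=0x9b  [2]=0xb0  [3]=0xf2

27 9b b0 f2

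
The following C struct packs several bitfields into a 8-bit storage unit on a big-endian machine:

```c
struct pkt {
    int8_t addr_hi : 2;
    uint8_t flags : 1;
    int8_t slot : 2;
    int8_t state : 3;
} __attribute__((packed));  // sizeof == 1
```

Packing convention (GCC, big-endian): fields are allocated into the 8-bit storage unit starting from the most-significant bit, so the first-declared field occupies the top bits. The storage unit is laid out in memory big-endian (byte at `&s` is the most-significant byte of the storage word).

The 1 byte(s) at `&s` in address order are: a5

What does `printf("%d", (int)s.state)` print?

[0]=0xa5 (big-endian) → word 0xa5
addr_hi:2 @ bit 6 → (0xa5>>6)&0x3 = 0x2
flags:1 @ bit 5 → (0xa5>>5)&0x1 = 0x1
slot:2 @ bit 3 → (0xa5>>3)&0x3 = 0x0
state:3 @ bit 0 → (0xa5>>0)&0x7 = 0x5  ←
state signed 3b, MSB=1: 5 - 8 = -3

-3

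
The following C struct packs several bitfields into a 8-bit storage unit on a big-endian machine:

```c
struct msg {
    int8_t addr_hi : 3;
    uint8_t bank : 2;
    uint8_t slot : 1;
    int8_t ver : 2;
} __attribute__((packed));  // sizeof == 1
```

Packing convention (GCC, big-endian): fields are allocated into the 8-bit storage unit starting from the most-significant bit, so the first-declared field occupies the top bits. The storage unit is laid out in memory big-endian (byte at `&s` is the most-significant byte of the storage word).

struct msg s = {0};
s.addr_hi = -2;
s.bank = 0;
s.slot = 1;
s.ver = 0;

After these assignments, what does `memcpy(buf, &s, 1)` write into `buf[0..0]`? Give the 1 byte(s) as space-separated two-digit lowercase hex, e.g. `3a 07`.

c4

addr_hi:3 = -2 → 0x6 << 5 → word 0xc0
bank:2 = 0 → 0x0 << 3 → word 0xc0
slot:1 = 1 → 0x1 << 2 → word 0xc4
ver:2 = 0 → 0x0 << 0 → word 0xc4
word = 0xc4 → big-endian bytes:
  [0]=0xc4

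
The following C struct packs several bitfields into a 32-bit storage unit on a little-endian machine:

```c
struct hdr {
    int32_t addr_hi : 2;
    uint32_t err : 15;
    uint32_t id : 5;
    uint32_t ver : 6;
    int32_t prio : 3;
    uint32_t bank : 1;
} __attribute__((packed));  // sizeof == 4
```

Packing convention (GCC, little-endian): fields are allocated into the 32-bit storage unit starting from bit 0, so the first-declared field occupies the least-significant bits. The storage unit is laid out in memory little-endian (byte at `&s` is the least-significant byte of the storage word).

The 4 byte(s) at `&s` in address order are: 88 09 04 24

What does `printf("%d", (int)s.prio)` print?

2

[0]=0x88 [1]=0x09 [2]=0x04 [3]=0x24 (little-endian) → word 0x24040988
addr_hi [0+:2] = (word>>0) & 0x3 = 0
err [2+:15] = (word>>2) & 0x7fff = 610
id [17+:5] = (word>>17) & 0x1f = 2
ver [22+:6] = (word>>22) & 0x3f = 16
prio [28+:3] = (word>>28) & 0x7 = 2  ←
bank [31+:1] = (word>>31) & 0x1 = 0
prio signed 3b, MSB=0: value = 2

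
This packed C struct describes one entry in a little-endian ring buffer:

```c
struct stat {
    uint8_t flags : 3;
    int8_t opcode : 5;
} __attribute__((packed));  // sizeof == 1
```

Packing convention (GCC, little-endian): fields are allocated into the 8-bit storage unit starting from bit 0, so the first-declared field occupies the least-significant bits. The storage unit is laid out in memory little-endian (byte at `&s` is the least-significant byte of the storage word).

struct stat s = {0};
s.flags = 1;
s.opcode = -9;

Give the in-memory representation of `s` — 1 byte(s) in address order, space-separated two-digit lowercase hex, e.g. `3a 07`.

b9

flags:3 = 1 → 0x1 << 0 → word 0x01
opcode:5 = -9 → 0x17 << 3 → word 0xb9
word = 0xb9 → little-endian bytes:
  [0]=0xb9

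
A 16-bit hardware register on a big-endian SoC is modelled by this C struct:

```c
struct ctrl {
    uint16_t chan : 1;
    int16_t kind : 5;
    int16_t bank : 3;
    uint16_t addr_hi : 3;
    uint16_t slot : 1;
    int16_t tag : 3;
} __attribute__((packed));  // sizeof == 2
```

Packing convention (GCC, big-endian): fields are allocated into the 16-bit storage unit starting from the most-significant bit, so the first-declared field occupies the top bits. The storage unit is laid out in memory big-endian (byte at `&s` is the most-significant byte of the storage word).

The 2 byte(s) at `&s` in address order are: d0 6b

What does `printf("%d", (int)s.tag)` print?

[0]=0xd0 [1]=0x6b (big-endian) → word 0xd06b
chan [15+:1] = (word>>15) & 0x1 = 1
kind [10+:5] = (word>>10) & 0x1f = 20
bank [7+:3] = (word>>7) & 0x7 = 0
addr_hi [4+:3] = (word>>4) & 0x7 = 6
slot [3+:1] = (word>>3) & 0x1 = 1
tag [0+:3] = (word>>0) & 0x7 = 3  ←
tag signed 3b, MSB=0: value = 3

3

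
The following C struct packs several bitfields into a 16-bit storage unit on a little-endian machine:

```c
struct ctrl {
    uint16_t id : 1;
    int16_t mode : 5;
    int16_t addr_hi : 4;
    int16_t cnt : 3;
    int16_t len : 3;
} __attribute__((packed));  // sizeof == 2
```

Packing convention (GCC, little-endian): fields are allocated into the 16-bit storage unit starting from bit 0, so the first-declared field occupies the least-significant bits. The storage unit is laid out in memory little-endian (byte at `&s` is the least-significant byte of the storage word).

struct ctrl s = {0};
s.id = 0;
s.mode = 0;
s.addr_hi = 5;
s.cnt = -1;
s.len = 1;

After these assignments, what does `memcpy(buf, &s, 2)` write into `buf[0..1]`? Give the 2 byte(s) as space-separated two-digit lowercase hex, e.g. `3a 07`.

40 3d

[0+:1] id=0 & 0x1 = 0x0; word=0x0000
[1+:5] mode=0 & 0x1f = 0x0; word=0x0000
[6+:4] addr_hi=5 & 0xf = 0x5; word=0x0140
[10+:3] cnt=-1 & 0x7 = 0x7; word=0x1d40
[13+:3] len=1 & 0x7 = 0x1; word=0x3d40
word = 0x3d40 → little-endian bytes:
  [0]=0x40  [1]=0x3d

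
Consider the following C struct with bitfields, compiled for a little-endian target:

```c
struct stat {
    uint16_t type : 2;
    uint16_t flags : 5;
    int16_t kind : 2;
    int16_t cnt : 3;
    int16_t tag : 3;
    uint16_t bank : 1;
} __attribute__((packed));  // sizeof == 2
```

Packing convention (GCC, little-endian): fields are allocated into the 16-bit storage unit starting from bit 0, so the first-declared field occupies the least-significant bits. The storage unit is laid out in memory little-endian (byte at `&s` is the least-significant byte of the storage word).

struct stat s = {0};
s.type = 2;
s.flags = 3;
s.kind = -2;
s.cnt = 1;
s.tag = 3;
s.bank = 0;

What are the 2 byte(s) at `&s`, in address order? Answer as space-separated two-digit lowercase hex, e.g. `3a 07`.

0e 33

[0+:2] type=2 & 0x3 = 0x2; word=0x0002
[2+:5] flags=3 & 0x1f = 0x3; word=0x000e
[7+:2] kind=-2 & 0x3 = 0x2; word=0x010e
[9+:3] cnt=1 & 0x7 = 0x1; word=0x030e
[12+:3] tag=3 & 0x7 = 0x3; word=0x330e
[15+:1] bank=0 & 0x1 = 0x0; word=0x330e
word = 0x330e → little-endian bytes:
  [0]=0x0e  [1]=0x33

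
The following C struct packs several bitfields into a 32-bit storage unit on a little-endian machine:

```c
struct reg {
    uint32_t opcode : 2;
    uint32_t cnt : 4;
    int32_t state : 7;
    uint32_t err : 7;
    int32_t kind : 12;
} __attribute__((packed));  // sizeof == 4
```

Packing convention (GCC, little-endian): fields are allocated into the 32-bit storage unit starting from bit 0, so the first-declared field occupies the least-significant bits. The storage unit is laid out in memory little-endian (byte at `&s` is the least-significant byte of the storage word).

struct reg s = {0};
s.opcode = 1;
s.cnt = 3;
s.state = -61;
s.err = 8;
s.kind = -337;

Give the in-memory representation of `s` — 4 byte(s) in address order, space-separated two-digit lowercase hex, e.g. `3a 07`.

opcode (2b) val=1 bits=0x1 at bit 0: 0x00000001
cnt (4b) val=3 bits=0x3 at bit 2: 0x0000000d
state (7b) val=-61 bits=0x43 at bit 6: 0x000010cd
err (7b) val=8 bits=0x8 at bit 13: 0x000110cd
kind (12b) val=-337 bits=0xeaf at bit 20: 0xeaf110cd
word = 0xeaf110cd → little-endian bytes:
  [0]=0xcd  [1]=0x10  [2]=0xf1  [3]=0xea

cd 10 f1 ea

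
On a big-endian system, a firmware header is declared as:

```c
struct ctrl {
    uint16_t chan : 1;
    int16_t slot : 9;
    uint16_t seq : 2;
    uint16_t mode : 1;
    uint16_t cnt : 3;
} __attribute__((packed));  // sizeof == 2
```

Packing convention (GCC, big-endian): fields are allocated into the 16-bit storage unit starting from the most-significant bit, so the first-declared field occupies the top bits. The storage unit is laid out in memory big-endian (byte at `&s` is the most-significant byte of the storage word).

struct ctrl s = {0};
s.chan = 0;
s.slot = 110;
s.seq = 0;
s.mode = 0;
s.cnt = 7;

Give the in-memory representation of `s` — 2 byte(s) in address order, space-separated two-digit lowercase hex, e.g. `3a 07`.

1b 87

[15+:1] chan=0 & 0x1 = 0x0; word=0x0000
[6+:9] slot=110 & 0x1ff = 0x6e; word=0x1b80
[4+:2] seq=0 & 0x3 = 0x0; word=0x1b80
[3+:1] mode=0 & 0x1 = 0x0; word=0x1b80
[0+:3] cnt=7 & 0x7 = 0x7; word=0x1b87
word = 0x1b87 → big-endian bytes:
  [0]=0x1b  [1]=0x87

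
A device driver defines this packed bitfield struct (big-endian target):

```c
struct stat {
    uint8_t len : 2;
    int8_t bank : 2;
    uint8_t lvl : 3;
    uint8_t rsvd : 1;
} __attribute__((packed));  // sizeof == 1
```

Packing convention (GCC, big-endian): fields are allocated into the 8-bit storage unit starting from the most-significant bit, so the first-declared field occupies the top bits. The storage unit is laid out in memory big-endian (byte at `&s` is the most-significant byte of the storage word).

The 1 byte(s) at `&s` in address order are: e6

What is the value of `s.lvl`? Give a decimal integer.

[0]=0xe6 (big-endian) → word 0xe6
len:2 @ bit 6 → (0xe6>>6)&0x3 = 0x3
bank:2 @ bit 4 → (0xe6>>4)&0x3 = 0x2
lvl:3 @ bit 1 → (0xe6>>1)&0x7 = 0x3  ←
rsvd:1 @ bit 0 → (0xe6>>0)&0x1 = 0x0

3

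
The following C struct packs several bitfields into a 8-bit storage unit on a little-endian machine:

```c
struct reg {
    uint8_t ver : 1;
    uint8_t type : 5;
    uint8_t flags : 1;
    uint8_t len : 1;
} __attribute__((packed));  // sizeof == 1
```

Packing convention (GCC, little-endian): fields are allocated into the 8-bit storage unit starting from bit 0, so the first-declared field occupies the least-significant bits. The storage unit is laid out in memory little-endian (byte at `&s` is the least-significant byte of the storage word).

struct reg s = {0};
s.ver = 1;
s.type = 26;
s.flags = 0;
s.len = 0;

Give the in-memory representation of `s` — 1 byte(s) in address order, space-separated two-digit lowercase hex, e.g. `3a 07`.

[0+:1] ver=1 & 0x1 = 0x1; word=0x01
[1+:5] type=26 & 0x1f = 0x1a; word=0x35
[6+:1] flags=0 & 0x1 = 0x0; word=0x35
[7+:1] len=0 & 0x1 = 0x0; word=0x35
word = 0x35 → little-endian bytes:
  [0]=0x35

35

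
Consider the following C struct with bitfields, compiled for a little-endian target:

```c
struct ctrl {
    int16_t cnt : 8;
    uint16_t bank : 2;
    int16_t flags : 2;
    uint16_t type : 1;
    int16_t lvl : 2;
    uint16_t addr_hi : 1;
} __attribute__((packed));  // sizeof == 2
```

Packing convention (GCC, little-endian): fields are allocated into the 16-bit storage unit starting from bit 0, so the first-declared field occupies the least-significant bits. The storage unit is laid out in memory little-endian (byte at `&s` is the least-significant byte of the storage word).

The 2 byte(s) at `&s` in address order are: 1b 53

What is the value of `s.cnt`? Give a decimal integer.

[0]=0x1b [1]=0x53 (little-endian) → word 0x531b
cnt:8 @ bit 0 → (0x531b>>0)&0xff = 0x1b  ←
bank:2 @ bit 8 → (0x531b>>8)&0x3 = 0x3
flags:2 @ bit 10 → (0x531b>>10)&0x3 = 0x0
type:1 @ bit 12 → (0x531b>>12)&0x1 = 0x1
lvl:2 @ bit 13 → (0x531b>>13)&0x3 = 0x2
addr_hi:1 @ bit 15 → (0x531b>>15)&0x1 = 0x0
cnt signed 8b, MSB=0: value = 27

27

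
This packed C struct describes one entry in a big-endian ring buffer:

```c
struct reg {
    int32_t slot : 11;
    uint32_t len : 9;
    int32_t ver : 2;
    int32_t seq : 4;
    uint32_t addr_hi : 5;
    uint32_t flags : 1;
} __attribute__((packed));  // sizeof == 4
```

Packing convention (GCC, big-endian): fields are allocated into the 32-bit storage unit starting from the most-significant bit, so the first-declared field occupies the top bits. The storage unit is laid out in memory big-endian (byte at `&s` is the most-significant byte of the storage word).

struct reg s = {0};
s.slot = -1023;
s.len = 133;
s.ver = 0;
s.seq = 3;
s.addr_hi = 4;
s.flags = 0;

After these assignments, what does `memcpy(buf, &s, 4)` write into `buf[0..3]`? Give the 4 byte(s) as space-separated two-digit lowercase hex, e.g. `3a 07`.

80 28 50 c8

slot:11 = -1023 → 0x401 << 21 → word 0x80200000
len:9 = 133 → 0x85 << 12 → word 0x80285000
ver:2 = 0 → 0x0 << 10 → word 0x80285000
seq:4 = 3 → 0x3 << 6 → word 0x802850c0
addr_hi:5 = 4 → 0x4 << 1 → word 0x802850c8
flags:1 = 0 → 0x0 << 0 → word 0x802850c8
word = 0x802850c8 → big-endian bytes:
  [0]=0x80  [1]=0x28  [2]=0x50  [3]=0xc8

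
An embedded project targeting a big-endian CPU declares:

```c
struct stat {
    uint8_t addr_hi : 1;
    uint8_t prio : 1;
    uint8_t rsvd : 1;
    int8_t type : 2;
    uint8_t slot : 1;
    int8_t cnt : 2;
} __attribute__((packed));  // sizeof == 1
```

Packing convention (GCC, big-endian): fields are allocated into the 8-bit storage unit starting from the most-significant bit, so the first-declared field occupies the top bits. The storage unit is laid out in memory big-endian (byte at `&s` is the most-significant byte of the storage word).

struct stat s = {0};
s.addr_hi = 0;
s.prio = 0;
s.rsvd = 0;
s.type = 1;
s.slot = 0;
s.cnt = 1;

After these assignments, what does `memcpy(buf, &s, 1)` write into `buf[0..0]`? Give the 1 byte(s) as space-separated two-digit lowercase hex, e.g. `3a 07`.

[7+:1] addr_hi=0 & 0x1 = 0x0; word=0x00
[6+:1] prio=0 & 0x1 = 0x0; word=0x00
[5+:1] rsvd=0 & 0x1 = 0x0; word=0x00
[3+:2] type=1 & 0x3 = 0x1; word=0x08
[2+:1] slot=0 & 0x1 = 0x0; word=0x08
[0+:2] cnt=1 & 0x3 = 0x1; word=0x09
word = 0x09 → big-endian bytes:
  [0]=0x09

09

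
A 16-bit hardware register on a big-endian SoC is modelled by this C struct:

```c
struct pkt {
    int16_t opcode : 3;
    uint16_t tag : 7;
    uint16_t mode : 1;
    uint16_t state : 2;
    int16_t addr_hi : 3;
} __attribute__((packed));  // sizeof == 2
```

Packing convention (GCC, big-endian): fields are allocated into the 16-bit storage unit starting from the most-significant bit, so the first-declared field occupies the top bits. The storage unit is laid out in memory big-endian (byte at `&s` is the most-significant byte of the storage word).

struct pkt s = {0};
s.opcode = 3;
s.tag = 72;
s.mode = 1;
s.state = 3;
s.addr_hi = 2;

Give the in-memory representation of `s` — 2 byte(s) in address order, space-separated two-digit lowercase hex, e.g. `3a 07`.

opcode:3 = 3 → 0x3 << 13 → word 0x6000
tag:7 = 72 → 0x48 << 6 → word 0x7200
mode:1 = 1 → 0x1 << 5 → word 0x7220
state:2 = 3 → 0x3 << 3 → word 0x7238
addr_hi:3 = 2 → 0x2 << 0 → word 0x723a
word = 0x723a → big-endian bytes:
  [0]=0x72  [1]=0x3a

72 3a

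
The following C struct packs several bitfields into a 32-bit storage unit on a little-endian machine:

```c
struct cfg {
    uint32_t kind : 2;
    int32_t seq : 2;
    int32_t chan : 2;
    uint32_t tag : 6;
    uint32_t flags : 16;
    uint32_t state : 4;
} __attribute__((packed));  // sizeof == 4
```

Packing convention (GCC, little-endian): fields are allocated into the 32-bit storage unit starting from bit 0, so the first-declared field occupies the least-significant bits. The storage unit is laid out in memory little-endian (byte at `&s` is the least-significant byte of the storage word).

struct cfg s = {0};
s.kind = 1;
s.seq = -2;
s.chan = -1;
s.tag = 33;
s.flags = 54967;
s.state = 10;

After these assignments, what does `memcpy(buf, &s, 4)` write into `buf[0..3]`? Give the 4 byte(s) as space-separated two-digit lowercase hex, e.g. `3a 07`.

kind (2b) val=1 bits=0x1 at bit 0: 0x00000001
seq (2b) val=-2 bits=0x2 at bit 2: 0x00000009
chan (2b) val=-1 bits=0x3 at bit 4: 0x00000039
tag (6b) val=33 bits=0x21 at bit 6: 0x00000879
flags (16b) val=54967 bits=0xd6b7 at bit 12: 0x0d6b7879
state (4b) val=10 bits=0xa at bit 28: 0xad6b7879
word = 0xad6b7879 → little-endian bytes:
  [0]=0x79  [1]=0x78  [2]=0x6b  [3]=0xad

79 78 6b ad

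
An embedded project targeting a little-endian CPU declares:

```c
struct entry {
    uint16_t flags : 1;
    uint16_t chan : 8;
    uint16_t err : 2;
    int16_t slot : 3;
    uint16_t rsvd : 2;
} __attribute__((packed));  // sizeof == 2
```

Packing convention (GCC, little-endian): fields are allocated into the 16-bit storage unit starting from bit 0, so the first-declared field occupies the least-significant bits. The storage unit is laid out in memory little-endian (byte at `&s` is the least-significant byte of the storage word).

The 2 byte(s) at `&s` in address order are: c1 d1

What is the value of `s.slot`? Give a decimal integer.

2

[0]=0xc1 [1]=0xd1 (little-endian) → word 0xd1c1
flags [0+:1] = (word>>0) & 0x1 = 1
chan [1+:8] = (word>>1) & 0xff = 224
err [9+:2] = (word>>9) & 0x3 = 0
slot [11+:3] = (word>>11) & 0x7 = 2  ←
rsvd [14+:2] = (word>>14) & 0x3 = 3
slot signed 3b, MSB=0: value = 2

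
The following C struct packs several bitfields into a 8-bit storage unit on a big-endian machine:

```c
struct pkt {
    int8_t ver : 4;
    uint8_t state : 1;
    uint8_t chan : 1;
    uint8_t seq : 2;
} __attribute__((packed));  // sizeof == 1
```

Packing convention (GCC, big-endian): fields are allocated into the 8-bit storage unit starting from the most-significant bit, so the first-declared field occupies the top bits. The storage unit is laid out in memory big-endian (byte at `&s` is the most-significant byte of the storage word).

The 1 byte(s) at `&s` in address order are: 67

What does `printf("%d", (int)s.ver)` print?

[0]=0x67 (big-endian) → word 0x67
ver:4 @ bit 4 → (0x67>>4)&0xf = 0x6  ←
state:1 @ bit 3 → (0x67>>3)&0x1 = 0x0
chan:1 @ bit 2 → (0x67>>2)&0x1 = 0x1
seq:2 @ bit 0 → (0x67>>0)&0x3 = 0x3
ver signed 4b, MSB=0: value = 6

6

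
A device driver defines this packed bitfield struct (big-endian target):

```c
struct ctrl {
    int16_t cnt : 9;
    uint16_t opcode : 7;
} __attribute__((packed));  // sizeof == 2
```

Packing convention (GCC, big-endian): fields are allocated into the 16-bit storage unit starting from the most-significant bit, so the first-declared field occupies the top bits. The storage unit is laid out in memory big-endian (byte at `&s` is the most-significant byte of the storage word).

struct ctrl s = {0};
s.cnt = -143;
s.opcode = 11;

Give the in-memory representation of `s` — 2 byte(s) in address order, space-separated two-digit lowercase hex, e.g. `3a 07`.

cnt (9b) val=-143 bits=0x171 at bit 7: 0xb880
opcode (7b) val=11 bits=0xb at bit 0: 0xb88b
word = 0xb88b → big-endian bytes:
  [0]=0xb8  [1]=0x8b

b8 8b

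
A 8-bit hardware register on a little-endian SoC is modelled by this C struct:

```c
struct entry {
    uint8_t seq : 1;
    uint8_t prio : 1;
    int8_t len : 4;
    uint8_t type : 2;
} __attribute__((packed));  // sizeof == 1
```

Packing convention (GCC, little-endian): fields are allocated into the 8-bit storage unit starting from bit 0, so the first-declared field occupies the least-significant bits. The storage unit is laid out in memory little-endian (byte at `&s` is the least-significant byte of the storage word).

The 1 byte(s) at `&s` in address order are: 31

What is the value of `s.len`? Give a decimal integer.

[0]=0x31 (little-endian) → word 0x31
seq [0+:1] = (word>>0) & 0x1 = 1
prio [1+:1] = (word>>1) & 0x1 = 0
len [2+:4] = (word>>2) & 0xf = 12  ←
type [6+:2] = (word>>6) & 0x3 = 0
len signed 4b, MSB=1: 12 - 16 = -4

-4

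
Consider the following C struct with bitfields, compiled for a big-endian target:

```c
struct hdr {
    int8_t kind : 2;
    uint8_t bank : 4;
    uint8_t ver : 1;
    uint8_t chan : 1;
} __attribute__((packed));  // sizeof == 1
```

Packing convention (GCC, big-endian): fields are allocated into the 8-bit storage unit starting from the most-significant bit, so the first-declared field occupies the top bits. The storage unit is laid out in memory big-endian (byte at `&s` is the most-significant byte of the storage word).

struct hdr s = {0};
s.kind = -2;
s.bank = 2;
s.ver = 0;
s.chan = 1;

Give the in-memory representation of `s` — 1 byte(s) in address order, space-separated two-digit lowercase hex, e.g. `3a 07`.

89

kind:2 = -2 → 0x2 << 6 → word 0x80
bank:4 = 2 → 0x2 << 2 → word 0x88
ver:1 = 0 → 0x0 << 1 → word 0x88
chan:1 = 1 → 0x1 << 0 → word 0x89
word = 0x89 → big-endian bytes:
  [0]=0x89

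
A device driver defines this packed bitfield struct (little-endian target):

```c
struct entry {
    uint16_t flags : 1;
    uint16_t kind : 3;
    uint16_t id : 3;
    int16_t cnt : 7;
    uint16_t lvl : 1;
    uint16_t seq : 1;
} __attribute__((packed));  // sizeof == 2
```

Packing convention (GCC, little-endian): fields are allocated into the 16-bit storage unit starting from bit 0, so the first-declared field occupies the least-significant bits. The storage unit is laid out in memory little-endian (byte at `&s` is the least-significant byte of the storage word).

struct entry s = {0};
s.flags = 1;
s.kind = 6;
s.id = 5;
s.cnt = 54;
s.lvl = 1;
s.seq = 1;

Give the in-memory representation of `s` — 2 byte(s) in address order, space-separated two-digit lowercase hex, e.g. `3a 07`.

flags:1 = 1 → 0x1 << 0 → word 0x0001
kind:3 = 6 → 0x6 << 1 → word 0x000d
id:3 = 5 → 0x5 << 4 → word 0x005d
cnt:7 = 54 → 0x36 << 7 → word 0x1b5d
lvl:1 = 1 → 0x1 << 14 → word 0x5b5d
seq:1 = 1 → 0x1 << 15 → word 0xdb5d
word = 0xdb5d → little-endian bytes:
  [0]=0x5d  [1]=0xdb

5d db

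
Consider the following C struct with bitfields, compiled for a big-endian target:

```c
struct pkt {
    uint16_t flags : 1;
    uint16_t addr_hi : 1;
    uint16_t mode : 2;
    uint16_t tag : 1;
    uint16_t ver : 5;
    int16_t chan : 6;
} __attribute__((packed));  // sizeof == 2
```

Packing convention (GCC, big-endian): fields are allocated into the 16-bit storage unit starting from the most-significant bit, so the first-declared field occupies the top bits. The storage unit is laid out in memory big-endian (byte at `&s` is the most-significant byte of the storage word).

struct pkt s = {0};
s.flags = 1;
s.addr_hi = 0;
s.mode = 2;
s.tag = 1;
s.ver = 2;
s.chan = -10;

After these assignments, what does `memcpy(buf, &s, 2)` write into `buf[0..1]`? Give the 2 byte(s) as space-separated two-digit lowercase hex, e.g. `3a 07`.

a8 b6

[15+:1] flags=1 & 0x1 = 0x1; word=0x8000
[14+:1] addr_hi=0 & 0x1 = 0x0; word=0x8000
[12+:2] mode=2 & 0x3 = 0x2; word=0xa000
[11+:1] tag=1 & 0x1 = 0x1; word=0xa800
[6+:5] ver=2 & 0x1f = 0x2; word=0xa880
[0+:6] chan=-10 & 0x3f = 0x36; word=0xa8b6
word = 0xa8b6 → big-endian bytes:
  [0]=0xa8  [1]=0xb6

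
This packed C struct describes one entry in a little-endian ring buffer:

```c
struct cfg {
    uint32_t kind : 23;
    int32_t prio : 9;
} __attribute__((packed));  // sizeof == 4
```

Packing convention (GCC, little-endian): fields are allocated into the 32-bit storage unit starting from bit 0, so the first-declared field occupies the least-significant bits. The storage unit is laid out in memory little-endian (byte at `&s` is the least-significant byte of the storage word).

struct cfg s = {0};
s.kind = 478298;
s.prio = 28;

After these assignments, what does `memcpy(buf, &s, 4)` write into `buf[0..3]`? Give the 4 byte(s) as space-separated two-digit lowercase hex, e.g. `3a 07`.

5a 4c 07 0e

kind:23 = 478298 → 0x74c5a << 0 → word 0x00074c5a
prio:9 = 28 → 0x1c << 23 → word 0x0e074c5a
word = 0x0e074c5a → little-endian bytes:
  [0]=0x5a  [1]=0x4c  [2]=0x07  [3]=0x0e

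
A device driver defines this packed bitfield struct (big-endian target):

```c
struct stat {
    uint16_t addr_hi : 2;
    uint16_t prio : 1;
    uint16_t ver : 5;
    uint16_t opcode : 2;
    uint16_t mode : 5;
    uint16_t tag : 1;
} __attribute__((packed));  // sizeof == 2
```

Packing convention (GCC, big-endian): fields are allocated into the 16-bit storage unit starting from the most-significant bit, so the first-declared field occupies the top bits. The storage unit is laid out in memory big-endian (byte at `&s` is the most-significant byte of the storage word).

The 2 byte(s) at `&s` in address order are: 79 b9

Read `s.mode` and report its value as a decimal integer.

28

[0]=0x79 [1]=0xb9 (big-endian) → word 0x79b9
addr_hi [14+:2] = (word>>14) & 0x3 = 1
prio [13+:1] = (word>>13) & 0x1 = 1
ver [8+:5] = (word>>8) & 0x1f = 25
opcode [6+:2] = (word>>6) & 0x3 = 2
mode [1+:5] = (word>>1) & 0x1f = 28  ←
tag [0+:1] = (word>>0) & 0x1 = 1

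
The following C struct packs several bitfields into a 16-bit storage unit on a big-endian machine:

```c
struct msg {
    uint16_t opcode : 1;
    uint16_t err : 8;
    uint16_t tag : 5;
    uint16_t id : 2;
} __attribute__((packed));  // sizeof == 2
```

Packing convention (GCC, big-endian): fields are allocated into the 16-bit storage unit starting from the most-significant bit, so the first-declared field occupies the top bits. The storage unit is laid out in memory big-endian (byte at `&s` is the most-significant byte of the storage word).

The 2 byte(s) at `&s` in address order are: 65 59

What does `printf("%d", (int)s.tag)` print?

[0]=0x65 [1]=0x59 (big-endian) → word 0x6559
opcode [15+:1] = (word>>15) & 0x1 = 0
err [7+:8] = (word>>7) & 0xff = 202
tag [2+:5] = (word>>2) & 0x1f = 22  ←
id [0+:2] = (word>>0) & 0x3 = 1

22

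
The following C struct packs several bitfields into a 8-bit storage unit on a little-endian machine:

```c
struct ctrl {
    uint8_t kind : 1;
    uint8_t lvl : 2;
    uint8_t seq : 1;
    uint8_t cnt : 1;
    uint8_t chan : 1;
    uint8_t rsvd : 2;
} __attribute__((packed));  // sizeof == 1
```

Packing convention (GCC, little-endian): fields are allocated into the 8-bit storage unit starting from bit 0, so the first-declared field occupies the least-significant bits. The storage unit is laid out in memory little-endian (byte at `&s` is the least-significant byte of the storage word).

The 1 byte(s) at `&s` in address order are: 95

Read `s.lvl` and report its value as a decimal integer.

[0]=0x95 (little-endian) → word 0x95
kind [0+:1] = (word>>0) & 0x1 = 1
lvl [1+:2] = (word>>1) & 0x3 = 2  ←
seq [3+:1] = (word>>3) & 0x1 = 0
cnt [4+:1] = (word>>4) & 0x1 = 1
chan [5+:1] = (word>>5) & 0x1 = 0
rsvd [6+:2] = (word>>6) & 0x3 = 2

2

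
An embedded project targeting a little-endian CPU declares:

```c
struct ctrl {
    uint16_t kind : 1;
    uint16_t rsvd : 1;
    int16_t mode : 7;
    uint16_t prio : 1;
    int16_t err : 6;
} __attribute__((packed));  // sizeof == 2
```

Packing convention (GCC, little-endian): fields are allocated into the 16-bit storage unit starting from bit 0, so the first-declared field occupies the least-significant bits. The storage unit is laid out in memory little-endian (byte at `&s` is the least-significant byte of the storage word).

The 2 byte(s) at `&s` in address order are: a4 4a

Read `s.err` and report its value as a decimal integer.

[0]=0xa4 [1]=0x4a (little-endian) → word 0x4aa4
kind [0+:1] = (word>>0) & 0x1 = 0
rsvd [1+:1] = (word>>1) & 0x1 = 0
mode [2+:7] = (word>>2) & 0x7f = 41
prio [9+:1] = (word>>9) & 0x1 = 1
err [10+:6] = (word>>10) & 0x3f = 18  ←
err signed 6b, MSB=0: value = 18

18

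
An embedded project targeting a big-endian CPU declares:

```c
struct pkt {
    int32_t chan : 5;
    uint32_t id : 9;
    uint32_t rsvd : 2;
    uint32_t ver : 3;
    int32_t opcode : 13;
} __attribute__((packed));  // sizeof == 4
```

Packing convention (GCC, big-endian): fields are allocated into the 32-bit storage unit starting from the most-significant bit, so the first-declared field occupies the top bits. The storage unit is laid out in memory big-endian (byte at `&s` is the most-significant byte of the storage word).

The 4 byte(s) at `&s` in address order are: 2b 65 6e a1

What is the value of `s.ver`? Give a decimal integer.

[0]=0x2b [1]=0x65 [2]=0x6e [3]=0xa1 (big-endian) → word 0x2b656ea1
chan:5 @ bit 27 → (0x2b656ea1>>27)&0x1f = 0x5
id:9 @ bit 18 → (0x2b656ea1>>18)&0x1ff = 0xd9
rsvd:2 @ bit 16 → (0x2b656ea1>>16)&0x3 = 0x1
ver:3 @ bit 13 → (0x2b656ea1>>13)&0x7 = 0x3  ←
opcode:13 @ bit 0 → (0x2b656ea1>>0)&0x1fff = 0xea1

3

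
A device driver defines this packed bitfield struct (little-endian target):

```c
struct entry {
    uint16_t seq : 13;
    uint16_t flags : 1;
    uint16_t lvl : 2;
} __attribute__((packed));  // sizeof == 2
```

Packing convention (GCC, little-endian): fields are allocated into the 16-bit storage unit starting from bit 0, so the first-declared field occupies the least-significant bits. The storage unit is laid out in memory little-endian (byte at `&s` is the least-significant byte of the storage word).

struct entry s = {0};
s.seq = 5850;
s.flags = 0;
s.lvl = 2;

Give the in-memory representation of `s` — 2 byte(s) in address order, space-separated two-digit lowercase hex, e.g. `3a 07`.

da 96

[0+:13] seq=5850 & 0x1fff = 0x16da; word=0x16da
[13+:1] flags=0 & 0x1 = 0x0; word=0x16da
[14+:2] lvl=2 & 0x3 = 0x2; word=0x96da
word = 0x96da → little-endian bytes:
  [0]=0xda  [1]=0x96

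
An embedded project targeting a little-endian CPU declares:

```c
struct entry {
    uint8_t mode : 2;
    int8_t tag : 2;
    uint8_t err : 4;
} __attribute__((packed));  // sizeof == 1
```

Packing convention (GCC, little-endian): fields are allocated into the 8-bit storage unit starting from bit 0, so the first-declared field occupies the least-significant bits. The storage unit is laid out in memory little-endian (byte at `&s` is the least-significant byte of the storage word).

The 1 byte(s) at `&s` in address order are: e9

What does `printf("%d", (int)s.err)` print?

[0]=0xe9 (little-endian) → word 0xe9
mode:2 @ bit 0 → (0xe9>>0)&0x3 = 0x1
tag:2 @ bit 2 → (0xe9>>2)&0x3 = 0x2
err:4 @ bit 4 → (0xe9>>4)&0xf = 0xe  ←

14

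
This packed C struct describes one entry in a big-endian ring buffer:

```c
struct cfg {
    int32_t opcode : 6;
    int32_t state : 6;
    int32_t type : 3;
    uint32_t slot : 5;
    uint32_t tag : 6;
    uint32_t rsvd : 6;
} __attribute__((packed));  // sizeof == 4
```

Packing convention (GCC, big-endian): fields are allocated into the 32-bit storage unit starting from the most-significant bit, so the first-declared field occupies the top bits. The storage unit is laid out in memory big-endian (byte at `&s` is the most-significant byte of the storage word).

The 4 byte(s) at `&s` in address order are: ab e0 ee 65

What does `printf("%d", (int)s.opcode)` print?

-22

[0]=0xab [1]=0xe0 [2]=0xee [3]=0x65 (big-endian) → word 0xabe0ee65
opcode [26+:6] = (word>>26) & 0x3f = 42  ←
state [20+:6] = (word>>20) & 0x3f = 62
type [17+:3] = (word>>17) & 0x7 = 0
slot [12+:5] = (word>>12) & 0x1f = 14
tag [6+:6] = (word>>6) & 0x3f = 57
rsvd [0+:6] = (word>>0) & 0x3f = 37
opcode signed 6b, MSB=1: 42 - 64 = -22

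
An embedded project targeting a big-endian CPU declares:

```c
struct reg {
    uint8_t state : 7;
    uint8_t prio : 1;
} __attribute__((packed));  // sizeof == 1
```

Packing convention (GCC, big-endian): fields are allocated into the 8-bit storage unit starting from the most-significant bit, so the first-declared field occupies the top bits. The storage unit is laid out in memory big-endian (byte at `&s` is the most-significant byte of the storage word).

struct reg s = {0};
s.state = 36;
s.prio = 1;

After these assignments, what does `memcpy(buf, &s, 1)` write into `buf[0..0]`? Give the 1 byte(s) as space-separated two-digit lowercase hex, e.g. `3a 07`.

[1+:7] state=36 & 0x7f = 0x24; word=0x48
[0+:1] prio=1 & 0x1 = 0x1; word=0x49
word = 0x49 → big-endian bytes:
  [0]=0x49

49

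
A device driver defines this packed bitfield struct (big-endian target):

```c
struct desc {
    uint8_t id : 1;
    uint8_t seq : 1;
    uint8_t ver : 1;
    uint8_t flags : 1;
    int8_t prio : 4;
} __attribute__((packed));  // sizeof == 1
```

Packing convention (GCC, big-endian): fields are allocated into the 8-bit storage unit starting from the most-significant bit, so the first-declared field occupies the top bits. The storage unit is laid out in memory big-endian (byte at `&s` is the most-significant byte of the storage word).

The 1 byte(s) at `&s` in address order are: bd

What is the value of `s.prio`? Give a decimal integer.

[0]=0xbd (big-endian) → word 0xbd
id:1 @ bit 7 → (0xbd>>7)&0x1 = 0x1
seq:1 @ bit 6 → (0xbd>>6)&0x1 = 0x0
ver:1 @ bit 5 → (0xbd>>5)&0x1 = 0x1
flags:1 @ bit 4 → (0xbd>>4)&0x1 = 0x1
prio:4 @ bit 0 → (0xbd>>0)&0xf = 0xd  ←
prio signed 4b, MSB=1: 13 - 16 = -3

-3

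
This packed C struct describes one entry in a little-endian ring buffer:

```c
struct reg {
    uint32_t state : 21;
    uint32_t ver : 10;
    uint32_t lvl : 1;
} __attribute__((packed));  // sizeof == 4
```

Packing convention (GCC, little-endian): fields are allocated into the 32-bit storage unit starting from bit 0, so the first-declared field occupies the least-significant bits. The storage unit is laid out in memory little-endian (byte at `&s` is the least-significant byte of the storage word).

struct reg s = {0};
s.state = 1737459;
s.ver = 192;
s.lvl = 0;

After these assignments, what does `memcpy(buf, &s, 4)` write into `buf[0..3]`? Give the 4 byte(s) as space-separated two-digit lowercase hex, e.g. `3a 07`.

[0+:21] state=1737459 & 0x1fffff = 0x1a82f3; word=0x001a82f3
[21+:10] ver=192 & 0x3ff = 0xc0; word=0x181a82f3
[31+:1] lvl=0 & 0x1 = 0x0; word=0x181a82f3
word = 0x181a82f3 → little-endian bytes:
  [0]=0xf3  [1]=0x82  [2]=0x1a  [3]=0x18

f3 82 1a 18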